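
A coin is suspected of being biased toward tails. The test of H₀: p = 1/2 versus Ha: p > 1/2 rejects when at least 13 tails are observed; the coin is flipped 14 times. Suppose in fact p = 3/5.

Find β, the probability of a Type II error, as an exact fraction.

Under the alternative p = 3/5, Y ~ Binomial(14, 3/5); β is the probability the test does not reject, P(Y < 13).
Summing C(14,j)·(3/5)^j·(2/5)^{14-j} for j = 0..12 gives 6054091612/6103515625.

6054091612/6103515625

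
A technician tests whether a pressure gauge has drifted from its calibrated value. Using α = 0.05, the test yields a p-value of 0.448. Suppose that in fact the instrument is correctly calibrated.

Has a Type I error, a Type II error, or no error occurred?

No error (correct decision).

The conventional null hypothesis is that the instrument is correctly calibrated.
Since p = 0.448 ≥ α = 0.05, H₀ is not rejected.
H₀ is true (actually the instrument is correctly calibrated).
The decision matches the true state — no error.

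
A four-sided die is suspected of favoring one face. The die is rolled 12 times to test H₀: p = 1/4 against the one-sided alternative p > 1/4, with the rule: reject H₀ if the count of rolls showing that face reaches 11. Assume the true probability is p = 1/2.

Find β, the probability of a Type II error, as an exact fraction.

A Type II error is failing to reject when Ha holds: with p = 1/2, β = P(X ≤ 10).
Summing C(12,j)·(1/2)^j·(1/2)^{12-j} for j = 0..10 gives 4083/4096.

4083/4096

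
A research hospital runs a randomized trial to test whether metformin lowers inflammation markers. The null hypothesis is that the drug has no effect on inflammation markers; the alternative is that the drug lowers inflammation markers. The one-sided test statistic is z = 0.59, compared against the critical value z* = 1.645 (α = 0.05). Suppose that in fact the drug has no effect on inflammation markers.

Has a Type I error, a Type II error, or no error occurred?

Since z = 0.59 ≤ z* = 1.645, H₀ is not rejected.
H₀ is true (actually the drug has no effect on inflammation markers).
The decision matches the true state — no error.

No error — this is a correct decision.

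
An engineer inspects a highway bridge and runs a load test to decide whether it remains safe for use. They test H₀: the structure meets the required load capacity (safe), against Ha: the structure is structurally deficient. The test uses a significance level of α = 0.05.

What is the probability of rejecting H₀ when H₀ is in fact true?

The significance level α is, by definition, the probability of a Type I error — P(reject H₀ | H₀ true).

0.05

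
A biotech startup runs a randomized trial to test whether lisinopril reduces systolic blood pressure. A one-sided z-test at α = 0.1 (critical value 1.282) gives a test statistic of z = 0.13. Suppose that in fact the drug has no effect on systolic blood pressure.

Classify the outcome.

No error — this is a correct decision.

The conventional null hypothesis is that the drug has no effect on systolic blood pressure.
Since z = 0.13 ≤ z* = 1.282, H₀ is not rejected.
H₀ is true (actually the drug has no effect on systolic blood pressure).
The decision matches the true state — no error.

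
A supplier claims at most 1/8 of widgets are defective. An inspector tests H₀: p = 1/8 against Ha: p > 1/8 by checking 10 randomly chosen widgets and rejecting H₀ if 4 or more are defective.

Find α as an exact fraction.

7372325/268435456

α = P(reject H₀ | H₀ true) = P(X ≥ 4 | p = 1/8), X ~ Binomial(10, 1/8).
Computing the lower-tail complement: 1 − 261063131/268435456 = 7372325/268435456.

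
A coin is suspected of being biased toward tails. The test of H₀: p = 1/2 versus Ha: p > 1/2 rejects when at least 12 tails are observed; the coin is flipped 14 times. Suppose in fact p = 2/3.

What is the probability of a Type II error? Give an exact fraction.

A Type II error is failing to reject when Ha holds: with p = 2/3, β = P(Y ≤ 11).
Summing C(14,j)·(2/3)^j·(1/3)^{14-j} for j = 0..11 gives 1426387/1594323.

1426387/1594323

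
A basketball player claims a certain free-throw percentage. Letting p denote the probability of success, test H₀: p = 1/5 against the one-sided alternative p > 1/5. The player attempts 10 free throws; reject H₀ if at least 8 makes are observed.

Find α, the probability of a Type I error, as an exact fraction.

761/9765625

The Type I error probability is α = P(S ≥ 8) computed under H₀, where S ~ Binomial(10, 1/5).
Summing C(10,j)(1/5)^j(4/5)^{10−j} for j = 8,…,10 gives 761/9765625.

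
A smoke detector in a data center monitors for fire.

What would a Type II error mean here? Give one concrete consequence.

A Type II error would mean concluding that there is no fire (or at least failing to establish that there is a fire) when in fact there is a fire. Consequence: a real fire goes undetected.

With the conventional null hypothesis that there is no fire:
A Type II error is failing to reject H₀ when H₀ is false.
Here that means remaining silent when actually there is a fire.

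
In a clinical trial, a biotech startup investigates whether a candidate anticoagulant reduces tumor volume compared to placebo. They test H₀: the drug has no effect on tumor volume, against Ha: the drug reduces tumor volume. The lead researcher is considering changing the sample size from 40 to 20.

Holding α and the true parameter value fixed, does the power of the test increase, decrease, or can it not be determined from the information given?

It decreases.

Reducing n widens both sampling distributions, so the test has less ability to distinguish Ha from H₀.
Since power = 1 − β and β increases, power decreases.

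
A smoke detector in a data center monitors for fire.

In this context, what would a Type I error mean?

A Type I error would mean concluding that there is a fire when in fact there is no fire.

With the conventional null hypothesis that there is no fire:
A Type I error is rejecting H₀ when H₀ is true.
Here that means sounding the alarm and evacuating the building when actually there is no fire.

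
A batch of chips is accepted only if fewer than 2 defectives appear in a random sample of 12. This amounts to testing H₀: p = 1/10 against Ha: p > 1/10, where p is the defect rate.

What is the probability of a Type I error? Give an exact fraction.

340997748211/1000000000000

The significance level is the probability, assuming p = 1/10, of seeing 2 or more defectives in 12 draws.
Computing the lower-tail complement: 1 − 659002251789/1000000000000 = 340997748211/1000000000000.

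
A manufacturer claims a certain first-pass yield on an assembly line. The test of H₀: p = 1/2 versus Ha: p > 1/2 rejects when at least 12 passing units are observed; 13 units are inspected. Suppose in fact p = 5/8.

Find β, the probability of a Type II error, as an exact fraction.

A Type II error is failing to reject when Ha holds: with p = 5/8, β = P(S ≤ 11).
Adding the binomial probabilities P(S=0)+…+P(S=11) at p = 5/8 gives 134753406597/137438953472.

134753406597/137438953472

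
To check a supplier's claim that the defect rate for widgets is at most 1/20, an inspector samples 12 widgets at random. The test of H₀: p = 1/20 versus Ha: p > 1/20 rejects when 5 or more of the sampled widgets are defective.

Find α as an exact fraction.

75344392367/409600000000000

α = P(reject H₀ | H₀ true) = P(S ≥ 5 | p = 1/20), S ~ Binomial(12, 1/20).
Via the complement, α = 1 − Σ_{j=0}^{4} C(12,j)(1/20)^j(19/20)^{12-j} = 75344392367/409600000000000.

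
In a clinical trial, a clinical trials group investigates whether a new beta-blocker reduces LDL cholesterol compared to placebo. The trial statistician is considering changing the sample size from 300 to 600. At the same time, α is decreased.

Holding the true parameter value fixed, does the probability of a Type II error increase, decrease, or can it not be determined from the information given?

The first change alone would make β decrease; the second alone would make β increase. Which effect dominates depends on the magnitudes, which are not given.

Cannot be determined from the information given.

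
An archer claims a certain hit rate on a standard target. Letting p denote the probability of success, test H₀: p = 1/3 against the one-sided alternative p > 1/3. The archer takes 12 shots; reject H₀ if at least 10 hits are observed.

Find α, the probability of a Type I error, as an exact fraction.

289/531441

The Type I error probability is α = P(X ≥ 10) computed under H₀, where X ~ Binomial(12, 1/3).
Summing C(12,j)(1/3)^j(2/3)^{12−j} for j = 10,…,12 gives 289/531441.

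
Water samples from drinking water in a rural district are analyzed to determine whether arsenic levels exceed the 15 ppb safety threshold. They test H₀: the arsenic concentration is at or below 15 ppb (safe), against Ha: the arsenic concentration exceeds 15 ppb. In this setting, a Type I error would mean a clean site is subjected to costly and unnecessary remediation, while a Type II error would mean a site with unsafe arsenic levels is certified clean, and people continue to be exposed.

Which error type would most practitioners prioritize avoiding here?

The Type II consequence (a site with unsafe arsenic levels is certified clean, and people continue to be exposed) is more severe than the Type I consequence (a clean site is subjected to costly and unnecessary remediation).

Type II error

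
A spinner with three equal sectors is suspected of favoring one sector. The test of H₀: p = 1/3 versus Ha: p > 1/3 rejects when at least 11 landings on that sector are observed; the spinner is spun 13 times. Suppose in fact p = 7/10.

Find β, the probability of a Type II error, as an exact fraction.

Under the alternative p = 7/10, Y ~ Binomial(13, 7/10); β is the probability the test does not reject, P(Y < 11).
Summing C(13,j)·(7/10)^j·(3/10)^{13-j} for j = 0..10 gives 7788298257/9765625000.

7788298257/9765625000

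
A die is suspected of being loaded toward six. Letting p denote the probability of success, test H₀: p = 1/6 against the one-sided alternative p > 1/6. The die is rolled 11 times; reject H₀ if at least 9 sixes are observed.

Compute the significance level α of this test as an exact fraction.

53/13436928

Under H₀, K ~ Binomial(11, 1/6), and α = P(K ≥ 9).
Adding the binomial terms for j = 9 through 11 with p = 1/6 yields 53/13436928.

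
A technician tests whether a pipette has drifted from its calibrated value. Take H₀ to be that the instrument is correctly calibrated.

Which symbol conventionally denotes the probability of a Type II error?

P(Type II error) = P(fail to reject H₀ | H₀ false) = β.

β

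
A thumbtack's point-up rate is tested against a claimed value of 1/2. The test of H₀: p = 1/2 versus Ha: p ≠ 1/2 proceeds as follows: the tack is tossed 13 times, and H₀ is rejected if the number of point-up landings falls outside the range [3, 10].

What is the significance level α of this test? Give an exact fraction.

α = P(S ≤ 2 or S ≥ 11 | p = 1/2), S ~ Binomial(13, 1/2).
Each tail has probability (1 + 13 + 78)/8192; doubling gives α = 184/8192 = 23/1024.

23/1024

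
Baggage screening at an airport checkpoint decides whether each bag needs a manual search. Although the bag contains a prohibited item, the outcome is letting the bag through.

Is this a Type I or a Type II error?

Type II error

The null hypothesis here is that the bag contains no prohibited items.
'Letting the bag through' corresponds to failing to reject H₀.
H₀ was not rejected but H₀ is false — a Type II error (false negative).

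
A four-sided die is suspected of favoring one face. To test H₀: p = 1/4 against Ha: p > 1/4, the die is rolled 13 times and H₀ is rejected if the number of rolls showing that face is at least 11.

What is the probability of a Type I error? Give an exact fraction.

371/33554432

α = P(reject H₀ | H₀ true) = P(S ≥ 11 | p = 1/4), with S ~ Binomial(13, 1/4).
Summing C(13,j)(1/4)^j(3/4)^{13−j} for j = 11,…,13 gives 371/33554432.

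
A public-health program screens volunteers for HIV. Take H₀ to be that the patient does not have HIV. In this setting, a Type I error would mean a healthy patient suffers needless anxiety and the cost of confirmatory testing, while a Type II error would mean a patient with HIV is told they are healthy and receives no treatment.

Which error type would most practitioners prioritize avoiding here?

Type II error

The Type II consequence (a patient with HIV is told they are healthy and receives no treatment) is more severe than the Type I consequence (a healthy patient suffers needless anxiety and the cost of confirmatory testing).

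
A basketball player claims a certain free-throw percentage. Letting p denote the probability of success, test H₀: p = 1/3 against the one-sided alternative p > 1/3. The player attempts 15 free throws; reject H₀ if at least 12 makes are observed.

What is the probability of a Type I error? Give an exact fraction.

The Type I error probability is α = P(K ≥ 12) computed under H₀, where K ~ Binomial(15, 1/3).
Summing C(15,j)(1/3)^j(2/3)^{15−j} for j = 12,…,15 gives 4091/14348907.

4091/14348907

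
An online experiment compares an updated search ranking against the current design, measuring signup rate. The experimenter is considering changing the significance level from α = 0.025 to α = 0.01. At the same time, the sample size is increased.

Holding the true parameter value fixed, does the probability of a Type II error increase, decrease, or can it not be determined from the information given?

The first change alone would make β increase; the second alone would make β decrease. Which effect dominates depends on the magnitudes, which are not given.

Cannot be determined from the information given.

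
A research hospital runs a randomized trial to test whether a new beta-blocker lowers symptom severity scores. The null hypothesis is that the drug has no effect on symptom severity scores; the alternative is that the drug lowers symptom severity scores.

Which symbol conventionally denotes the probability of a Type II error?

β

P(Type II error) = P(fail to reject H₀ | H₀ false) = β.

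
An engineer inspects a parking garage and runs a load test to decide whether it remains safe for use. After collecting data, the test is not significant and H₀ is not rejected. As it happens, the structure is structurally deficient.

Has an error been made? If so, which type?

The conventional null hypothesis here is that the structure meets the required load capacity (safe).
H₀ was not rejected, but H₀ is actually false.
Failing to reject a false null hypothesis is a Type II error (false negative).

Type II error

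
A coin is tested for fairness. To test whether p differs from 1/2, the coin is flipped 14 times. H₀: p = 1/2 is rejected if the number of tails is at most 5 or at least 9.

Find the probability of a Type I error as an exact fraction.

The significance level is the null-hypothesis probability of the rejection region {≤5} ∪ {≥9}.
The two tails are symmetric, so α = 2·(1 + 14 + 91 + 364 + 1001 + 2002)/2^14 = 6946/16384 = 3473/8192.

3473/8192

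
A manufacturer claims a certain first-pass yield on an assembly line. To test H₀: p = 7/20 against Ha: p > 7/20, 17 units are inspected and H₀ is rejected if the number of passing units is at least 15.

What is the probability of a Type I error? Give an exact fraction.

5834753095719947/655360000000000000000

The Type I error probability is α = P(Y ≥ 15) computed under H₀, where Y ~ Binomial(17, 7/20).
Summing C(17,j)(7/20)^j(13/20)^{17−j} for j = 15,…,17 gives 5834753095719947/655360000000000000000.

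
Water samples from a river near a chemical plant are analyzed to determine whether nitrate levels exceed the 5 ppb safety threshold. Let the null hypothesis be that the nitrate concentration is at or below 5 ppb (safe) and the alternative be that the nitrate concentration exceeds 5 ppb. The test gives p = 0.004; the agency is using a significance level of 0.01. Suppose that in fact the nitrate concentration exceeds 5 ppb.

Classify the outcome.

Since p = 0.004 < α = 0.01, H₀ is rejected.
H₀ is false (actually the nitrate concentration exceeds 5 ppb).
The decision matches the true state — no error.

Neither — the decision is correct.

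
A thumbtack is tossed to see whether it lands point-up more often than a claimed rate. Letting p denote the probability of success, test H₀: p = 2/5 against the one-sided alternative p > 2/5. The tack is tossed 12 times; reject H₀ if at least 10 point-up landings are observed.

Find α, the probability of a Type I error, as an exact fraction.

Under H₀, K ~ Binomial(12, 2/5), and α = P(K ≥ 10).
P(K ≥ 10) = Σ_{j=10}^{12} C(12,j)·(2/5)^j·(3/5)^{12-j} = 137216/48828125.

137216/48828125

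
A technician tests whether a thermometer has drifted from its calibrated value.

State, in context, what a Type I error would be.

A Type I error would mean concluding that the instrument has drifted out of calibration when in fact the instrument is correctly calibrated.

With the conventional null hypothesis that the instrument is correctly calibrated:
A Type I error is rejecting H₀ when H₀ is true.
Here that means pulling the instrument for recalibration when actually the instrument is correctly calibrated.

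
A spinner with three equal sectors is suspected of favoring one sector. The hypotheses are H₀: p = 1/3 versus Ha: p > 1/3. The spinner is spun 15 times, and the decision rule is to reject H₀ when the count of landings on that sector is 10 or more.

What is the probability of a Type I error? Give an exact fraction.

122027/14348907

Under H₀, X ~ Binomial(15, 1/3), and α = P(X ≥ 10).
Adding the binomial terms for j = 10 through 15 with p = 1/3 yields 122027/14348907.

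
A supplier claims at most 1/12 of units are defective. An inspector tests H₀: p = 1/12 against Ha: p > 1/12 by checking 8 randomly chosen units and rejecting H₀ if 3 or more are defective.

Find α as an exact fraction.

3373913/143327232

α = P(reject H₀ | H₀ true) = P(K ≥ 3 | p = 1/12), K ~ Binomial(8, 1/12).
Via the complement, α = 1 − Σ_{j=0}^{2} C(8,j)(1/12)^j(11/12)^{8-j} = 3373913/143327232.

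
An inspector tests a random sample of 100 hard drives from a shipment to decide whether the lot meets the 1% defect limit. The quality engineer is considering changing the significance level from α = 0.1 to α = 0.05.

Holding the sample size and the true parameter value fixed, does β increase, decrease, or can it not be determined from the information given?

It increases.

Lowering α raises the bar for rejection; under Ha, the test now fails to reject on outcomes it previously would have rejected.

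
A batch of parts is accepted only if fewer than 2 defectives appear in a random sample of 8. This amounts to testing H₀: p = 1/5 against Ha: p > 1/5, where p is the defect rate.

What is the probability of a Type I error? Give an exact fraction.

194017/390625

Under H₀, K ~ Binomial(8, 1/5); the Type I error rate is P(K ≥ 2).
Via the complement, α = 1 − Σ_{j=0}^{1} C(8,j)(1/5)^j(4/5)^{8-j} = 194017/390625.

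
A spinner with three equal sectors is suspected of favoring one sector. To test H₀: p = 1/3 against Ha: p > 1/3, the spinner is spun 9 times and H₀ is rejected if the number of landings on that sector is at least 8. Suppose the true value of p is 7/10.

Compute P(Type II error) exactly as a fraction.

Under the alternative p = 7/10, Y ~ Binomial(9, 7/10); β is the probability the test does not reject, P(Y < 8).
Summing C(9,j)·(7/10)^j·(3/10)^{9-j} for j = 0..7 gives 401998383/500000000.

401998383/500000000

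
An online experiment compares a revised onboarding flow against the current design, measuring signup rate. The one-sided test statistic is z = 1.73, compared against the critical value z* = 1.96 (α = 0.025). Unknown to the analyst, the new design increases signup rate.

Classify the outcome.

Type II error

The conventional null hypothesis is that the new design has no effect on signup rate.
Since z = 1.73 ≤ z* = 1.96, H₀ is not rejected.
H₀ is false (actually the new design increases signup rate).
Failing to reject a false H₀ is a Type II error.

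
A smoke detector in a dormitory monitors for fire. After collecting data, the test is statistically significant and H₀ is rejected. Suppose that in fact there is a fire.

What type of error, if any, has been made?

The conventional null hypothesis here is that there is no fire.
The test rejected a false H₀ — the decision matches the true state.

No error — this is a correct decision.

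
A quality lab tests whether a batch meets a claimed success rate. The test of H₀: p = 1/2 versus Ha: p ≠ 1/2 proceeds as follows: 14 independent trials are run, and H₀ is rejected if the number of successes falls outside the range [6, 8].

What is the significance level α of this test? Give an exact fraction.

3473/8192

Under H₀, K ~ Binomial(14, 1/2); α is the probability of landing in either tail, P(K ≤ 5) + P(K ≥ 9).
The two tails are symmetric, so α = 2·(1 + 14 + 91 + 364 + 1001 + 2002)/2^14 = 6946/16384 = 3473/8192.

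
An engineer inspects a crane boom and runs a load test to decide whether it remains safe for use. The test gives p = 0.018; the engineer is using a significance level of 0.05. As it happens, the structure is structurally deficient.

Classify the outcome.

The conventional null hypothesis is that the structure meets the required load capacity (safe).
Since p = 0.018 < α = 0.05, H₀ is rejected.
H₀ is false (actually the structure is structurally deficient).
The decision matches the true state — no error.

No error — this is a correct decision.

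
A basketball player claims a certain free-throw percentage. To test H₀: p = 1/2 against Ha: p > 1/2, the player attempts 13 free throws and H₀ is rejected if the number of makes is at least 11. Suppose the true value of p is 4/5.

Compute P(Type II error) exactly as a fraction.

608334741/1220703125

A Type II error is failing to reject when Ha holds: with p = 4/5, β = P(Y ≤ 10).
Summing C(13,j)·(4/5)^j·(1/5)^{13-j} for j = 0..10 gives 608334741/1220703125.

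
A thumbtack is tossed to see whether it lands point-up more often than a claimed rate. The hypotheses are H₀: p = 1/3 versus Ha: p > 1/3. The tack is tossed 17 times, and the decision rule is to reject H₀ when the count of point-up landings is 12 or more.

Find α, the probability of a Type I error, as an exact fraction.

80705/43046721

The Type I error probability is α = P(K ≥ 12) computed under H₀, where K ~ Binomial(17, 1/3).
Adding the binomial terms for j = 12 through 17 with p = 1/3 yields 80705/43046721.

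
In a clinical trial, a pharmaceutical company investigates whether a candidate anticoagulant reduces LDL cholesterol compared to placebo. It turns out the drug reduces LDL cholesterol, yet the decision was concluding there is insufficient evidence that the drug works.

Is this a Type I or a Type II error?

Type II error

The null hypothesis here is that the drug has no effect on LDL cholesterol.
'Concluding there is insufficient evidence that the drug works' corresponds to failing to reject H₀.
H₀ was not rejected but H₀ is false — a Type II error (false negative).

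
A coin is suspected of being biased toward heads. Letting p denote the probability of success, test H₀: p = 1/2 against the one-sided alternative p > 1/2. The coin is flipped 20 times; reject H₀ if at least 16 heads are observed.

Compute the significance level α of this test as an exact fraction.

1549/262144

The Type I error probability is α = P(K ≥ 16) computed under H₀, where K ~ Binomial(20, 1/2).
That's C(20,16) + C(20,17) + C(20,18) + C(20,19) + C(20,20) over 2^20, i.e. (4845 + 1140 + 190 + 20 + 1)/1048576 = 6196/1048576 = 1549/262144.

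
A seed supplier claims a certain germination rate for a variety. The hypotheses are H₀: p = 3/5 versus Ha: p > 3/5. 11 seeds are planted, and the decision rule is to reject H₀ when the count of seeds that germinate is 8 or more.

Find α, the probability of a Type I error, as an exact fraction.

2893401/9765625

The Type I error probability is α = P(S ≥ 8) computed under H₀, where S ~ Binomial(11, 3/5).
Summing C(11,j)(3/5)^j(2/5)^{11−j} for j = 8,…,11 gives 2893401/9765625.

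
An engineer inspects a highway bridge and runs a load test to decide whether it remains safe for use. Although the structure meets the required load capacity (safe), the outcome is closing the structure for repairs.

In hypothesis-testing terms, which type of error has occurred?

Type I error

The null hypothesis here is that the structure meets the required load capacity (safe).
'Closing the structure for repairs' corresponds to rejecting H₀.
H₀ was rejected but H₀ is true — a Type I error (false positive).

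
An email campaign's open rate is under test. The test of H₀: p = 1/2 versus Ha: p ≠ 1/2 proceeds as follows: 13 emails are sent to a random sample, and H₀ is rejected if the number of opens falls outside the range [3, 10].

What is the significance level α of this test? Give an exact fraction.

The significance level is the null-hypothesis probability of the rejection region {≤2} ∪ {≥11}.
Each tail has probability (1 + 13 + 78)/8192; doubling gives α = 184/8192 = 23/1024.

23/1024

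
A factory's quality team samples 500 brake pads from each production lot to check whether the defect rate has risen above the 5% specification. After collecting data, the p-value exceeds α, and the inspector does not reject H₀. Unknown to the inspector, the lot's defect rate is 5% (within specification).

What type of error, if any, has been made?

No error (correct decision).

The conventional null hypothesis here is that the lot's defect rate is 5% (within specification).
The test retained a true H₀ — the decision matches the true state.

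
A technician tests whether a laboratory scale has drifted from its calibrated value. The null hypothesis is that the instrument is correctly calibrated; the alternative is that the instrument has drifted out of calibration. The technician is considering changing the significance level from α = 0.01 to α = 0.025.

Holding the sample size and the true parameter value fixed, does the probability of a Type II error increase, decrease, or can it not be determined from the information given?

It decreases.

Relaxing α lowers the evidence threshold; under Ha, outcomes that previously fell short now trigger rejection.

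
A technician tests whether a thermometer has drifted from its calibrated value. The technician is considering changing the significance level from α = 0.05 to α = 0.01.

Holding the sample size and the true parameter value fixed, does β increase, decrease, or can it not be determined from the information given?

Lowering α raises the bar for rejection; under Ha, the test now fails to reject on outcomes it previously would have rejected.

It increases.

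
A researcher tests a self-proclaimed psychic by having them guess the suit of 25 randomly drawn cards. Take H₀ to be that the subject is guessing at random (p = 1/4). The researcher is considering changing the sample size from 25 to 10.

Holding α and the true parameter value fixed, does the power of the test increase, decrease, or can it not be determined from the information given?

It decreases.

With less data the test statistic is noisier; under Ha, more outcomes land inside the acceptance region.
Since power = 1 − β and β increases, power decreases.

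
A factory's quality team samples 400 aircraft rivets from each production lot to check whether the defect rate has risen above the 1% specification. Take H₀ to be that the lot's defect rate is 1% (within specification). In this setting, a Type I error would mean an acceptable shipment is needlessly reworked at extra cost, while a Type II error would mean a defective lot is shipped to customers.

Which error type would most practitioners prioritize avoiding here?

Type II error

The Type II consequence (a defective lot is shipped to customers) is more severe than the Type I consequence (an acceptable shipment is needlessly reworked at extra cost).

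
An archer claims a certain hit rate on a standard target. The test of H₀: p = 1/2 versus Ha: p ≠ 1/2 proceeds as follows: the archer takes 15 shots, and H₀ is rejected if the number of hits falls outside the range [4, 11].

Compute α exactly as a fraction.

9/256

α = P(S ≤ 3 or S ≥ 12 | p = 1/2), S ~ Binomial(15, 1/2).
The two tails are symmetric, so α = 2·(1 + 15 + 105 + 455)/2^15 = 1152/32768 = 9/256.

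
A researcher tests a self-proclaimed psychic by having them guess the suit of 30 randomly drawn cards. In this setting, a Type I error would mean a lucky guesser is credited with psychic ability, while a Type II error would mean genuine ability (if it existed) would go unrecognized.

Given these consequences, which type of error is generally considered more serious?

The Type I consequence (a lucky guesser is credited with psychic ability) is more severe than the Type II consequence (genuine ability (if it existed) would go unrecognized).

Type I error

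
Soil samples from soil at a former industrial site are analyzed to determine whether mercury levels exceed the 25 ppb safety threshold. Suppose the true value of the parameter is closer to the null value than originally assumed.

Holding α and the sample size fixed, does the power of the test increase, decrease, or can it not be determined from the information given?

A smaller departure from H₀ means the test statistic under Ha is distributed closer to where it would be under H₀; rejection becomes less likely.
Since power = 1 − β and β increases, power decreases.

It decreases.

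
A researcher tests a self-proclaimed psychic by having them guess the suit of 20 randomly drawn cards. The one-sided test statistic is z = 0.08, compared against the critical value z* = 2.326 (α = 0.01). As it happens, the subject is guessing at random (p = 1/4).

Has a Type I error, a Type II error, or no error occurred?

Neither — the decision is correct.

The conventional null hypothesis is that the subject is guessing at random (p = 1/4).
Since z = 0.08 ≤ z* = 2.326, H₀ is not rejected.
H₀ is true (actually the subject is guessing at random (p = 1/4)).
The decision matches the true state — no error.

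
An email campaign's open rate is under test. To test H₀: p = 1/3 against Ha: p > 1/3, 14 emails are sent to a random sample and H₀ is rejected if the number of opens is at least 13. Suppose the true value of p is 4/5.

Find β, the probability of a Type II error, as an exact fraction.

4895556073/6103515625

β = P(fail to reject H₀ | Ha true) = P(S ≤ 12 | p = 4/5), S ~ Binomial(14, 4/5).
Summing C(14,j)·(4/5)^j·(1/5)^{14-j} for j = 0..12 gives 4895556073/6103515625.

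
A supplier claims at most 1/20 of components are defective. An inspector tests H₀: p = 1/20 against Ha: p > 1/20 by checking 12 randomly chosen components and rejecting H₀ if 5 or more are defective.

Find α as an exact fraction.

The significance level is the probability, assuming p = 1/20, of seeing 5 or more defectives in 12 draws.
Computing the lower-tail complement: 1 − 409524655607633/409600000000000 = 75344392367/409600000000000.

75344392367/409600000000000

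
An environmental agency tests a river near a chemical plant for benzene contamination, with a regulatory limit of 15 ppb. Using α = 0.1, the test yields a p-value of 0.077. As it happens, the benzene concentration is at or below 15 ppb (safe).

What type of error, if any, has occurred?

The conventional null hypothesis is that the benzene concentration is at or below 15 ppb (safe).
Since p = 0.077 < α = 0.1, H₀ is rejected.
H₀ is true (actually the benzene concentration is at or below 15 ppb (safe)).
Rejecting a true H₀ is a Type I error.

Type I error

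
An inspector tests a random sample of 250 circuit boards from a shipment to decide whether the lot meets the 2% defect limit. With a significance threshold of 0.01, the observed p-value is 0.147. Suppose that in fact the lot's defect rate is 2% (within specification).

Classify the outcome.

Neither — the decision is correct.

The conventional null hypothesis is that the lot's defect rate is 2% (within specification).
Since p = 0.147 ≥ α = 0.01, H₀ is not rejected.
H₀ is true (actually the lot's defect rate is 2% (within specification)).
The decision matches the true state — no error.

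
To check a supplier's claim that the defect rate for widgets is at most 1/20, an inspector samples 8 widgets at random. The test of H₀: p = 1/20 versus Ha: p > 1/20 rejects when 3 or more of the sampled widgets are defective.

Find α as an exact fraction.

The significance level is the probability, assuming p = 1/20, of seeing 3 or more defectives in 8 draws.
Via the complement, α = 1 − Σ_{j=0}^{2} C(8,j)(1/20)^j(19/20)^{8-j} = 148178379/25600000000.

148178379/25600000000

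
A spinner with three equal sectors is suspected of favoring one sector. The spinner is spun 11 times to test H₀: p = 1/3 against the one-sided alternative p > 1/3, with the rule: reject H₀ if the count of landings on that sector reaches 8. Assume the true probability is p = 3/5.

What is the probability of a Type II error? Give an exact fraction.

β = P(fail to reject H₀ | Ha true) = P(K ≤ 7 | p = 3/5), K ~ Binomial(11, 3/5).
Equivalently, β = 1 − P(K ≥ 8) = 6872224/9765625.

6872224/9765625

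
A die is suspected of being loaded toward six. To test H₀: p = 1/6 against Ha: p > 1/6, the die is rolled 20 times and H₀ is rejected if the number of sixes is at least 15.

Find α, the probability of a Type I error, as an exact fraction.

1434041/101559956668416

Under H₀, S ~ Binomial(20, 1/6), and α = P(S ≥ 15).
Adding the binomial terms for j = 15 through 20 with p = 1/6 yields 1434041/101559956668416.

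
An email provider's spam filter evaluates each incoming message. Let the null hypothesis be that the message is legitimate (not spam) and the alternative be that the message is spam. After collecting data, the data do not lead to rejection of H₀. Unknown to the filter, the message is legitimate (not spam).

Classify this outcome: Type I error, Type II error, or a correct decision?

The test retained a true H₀ — the decision matches the true state.

No error (correct decision).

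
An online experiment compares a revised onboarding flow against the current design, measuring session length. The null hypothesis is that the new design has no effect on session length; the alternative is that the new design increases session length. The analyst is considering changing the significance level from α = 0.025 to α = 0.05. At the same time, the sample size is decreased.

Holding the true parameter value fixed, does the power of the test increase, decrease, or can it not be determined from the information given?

The first change alone would make β decrease; the second alone would make β increase. Which effect dominates depends on the magnitudes, which are not given.
Since power = 1 − β, the effect on power is likewise indeterminate.

Cannot be determined from the information given.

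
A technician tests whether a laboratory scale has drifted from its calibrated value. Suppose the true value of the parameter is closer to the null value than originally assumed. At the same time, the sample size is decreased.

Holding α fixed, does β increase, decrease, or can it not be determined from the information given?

When the true parameter is near the null value, the test has a harder time distinguishing Ha from H₀. With less data the test statistic is noisier; under Ha, more outcomes land inside the acceptance region. Both changes push β in the same direction.

It increases.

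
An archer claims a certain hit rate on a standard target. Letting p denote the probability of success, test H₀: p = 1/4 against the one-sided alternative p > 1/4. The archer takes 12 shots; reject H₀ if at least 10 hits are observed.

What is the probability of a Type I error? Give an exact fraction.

Under H₀, K ~ Binomial(12, 1/4), and α = P(K ≥ 10).
Adding the binomial terms for j = 10 through 12 with p = 1/4 yields 631/16777216.

631/16777216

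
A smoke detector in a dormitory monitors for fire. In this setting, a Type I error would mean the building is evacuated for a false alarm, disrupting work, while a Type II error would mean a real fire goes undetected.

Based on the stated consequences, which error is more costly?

Type II error

The Type II consequence (a real fire goes undetected) is more severe than the Type I consequence (the building is evacuated for a false alarm, disrupting work).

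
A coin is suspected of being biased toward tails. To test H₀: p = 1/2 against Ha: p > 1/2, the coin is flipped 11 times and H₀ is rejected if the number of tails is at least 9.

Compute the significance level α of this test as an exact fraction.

67/2048

α = P(reject H₀ | H₀ true) = P(Y ≥ 9 | p = 1/2), with Y ~ Binomial(11, 1/2).
Summing the upper tail: (55 + 11 + 1) / 2^11 = 67/2048.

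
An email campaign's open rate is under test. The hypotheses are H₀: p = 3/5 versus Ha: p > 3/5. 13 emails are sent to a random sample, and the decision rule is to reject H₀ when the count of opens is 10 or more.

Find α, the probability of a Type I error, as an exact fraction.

α = P(reject H₀ | H₀ true) = P(Y ≥ 10 | p = 3/5), with Y ~ Binomial(13, 3/5).
Adding the binomial terms for j = 10 through 13 with p = 3/5 yields 41157153/244140625.

41157153/244140625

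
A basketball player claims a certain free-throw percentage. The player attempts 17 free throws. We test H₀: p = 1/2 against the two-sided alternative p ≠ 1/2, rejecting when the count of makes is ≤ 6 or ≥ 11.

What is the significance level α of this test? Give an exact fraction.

10889/32768

α = P(X ≤ 6 or X ≥ 11 | p = 1/2), X ~ Binomial(17, 1/2).
By symmetry, α = 2·P(X ≤ 6) = 2·(1 + 17 + 136 + 680 + 2380 + 6188 + 12376)/131072 = 43556/131072 = 10889/32768.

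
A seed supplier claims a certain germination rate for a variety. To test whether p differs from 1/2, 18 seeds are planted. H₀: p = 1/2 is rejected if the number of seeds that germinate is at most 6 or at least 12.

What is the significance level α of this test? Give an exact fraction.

The significance level is the null-hypothesis probability of the rejection region {≤6} ∪ {≥12}.
By symmetry, α = 2·P(K ≤ 6) = 2·(1 + 18 + 153 + 816 + 3060 + 8568 + 18564)/262144 = 62360/262144 = 7795/32768.

7795/32768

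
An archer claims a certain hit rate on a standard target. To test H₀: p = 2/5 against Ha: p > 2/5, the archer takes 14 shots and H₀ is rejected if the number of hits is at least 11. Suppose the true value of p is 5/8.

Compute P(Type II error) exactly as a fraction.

A Type II error is failing to reject when Ha holds: with p = 5/8, β = P(Y ≤ 10).
Equivalently, β = 1 − P(Y ≥ 11) = 1830419739927/2199023255552.

1830419739927/2199023255552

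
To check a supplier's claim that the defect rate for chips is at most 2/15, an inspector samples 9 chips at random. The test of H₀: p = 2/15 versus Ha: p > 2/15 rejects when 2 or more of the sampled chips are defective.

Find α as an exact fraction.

13155707024/38443359375

α = P(reject H₀ | H₀ true) = P(K ≥ 2 | p = 2/15), K ~ Binomial(9, 2/15).
α = 1 − P(K ≤ 1) = 1 − 25287652351/38443359375 = 13155707024/38443359375.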